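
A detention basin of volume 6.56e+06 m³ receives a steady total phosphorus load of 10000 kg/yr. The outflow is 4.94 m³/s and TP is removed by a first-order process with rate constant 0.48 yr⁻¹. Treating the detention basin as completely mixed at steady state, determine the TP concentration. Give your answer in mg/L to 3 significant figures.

Outflow Q = 4.94 m³/s × 3.156e+07 s/yr = 1.559e+08 m³/yr.
Steady-state CSTR mass balance: W = Q·C + k·V·C, so C = W/(Q + kV).
Q + kV = 1.559e+08 + 0.48·6.56e+06 = 1.59e+08 m³/yr.
C = 10000/1.59e+08 = 6.288e-05 kg/m³ = 0.06288 mg/L.

0.0629 mg/L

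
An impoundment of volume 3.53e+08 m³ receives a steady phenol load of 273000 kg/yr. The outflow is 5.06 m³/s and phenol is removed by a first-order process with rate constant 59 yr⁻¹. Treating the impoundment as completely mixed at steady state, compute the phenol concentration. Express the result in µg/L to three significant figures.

Outflow Q = 5.06 m³/s × 3.156e+07 s/yr = 1.597e+08 m³/yr.
Steady-state CSTR mass balance: W = Q·C + k·V·C, so C = W/(Q + kV).
Q + kV = 1.597e+08 + 59·3.53e+08 = 2.099e+10 m³/yr.
C = 273000/2.099e+10 = 1.301e-05 kg/m³ = 0.01301 mg/L = 13.01 µg/L.

13.0 µg/L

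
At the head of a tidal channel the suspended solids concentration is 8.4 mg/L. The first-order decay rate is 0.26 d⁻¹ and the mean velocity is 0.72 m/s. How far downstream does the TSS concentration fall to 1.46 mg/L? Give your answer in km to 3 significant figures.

From C = C₀·e^(−kt), t = ln(C₀/C)/k = ln(8.4/1.46)/0.26 = 1.75/0.26 = 6.73 d.
Distance = v·t = 0.72 m/s × 5.815e+05 s = 4.187e+05 m = 418.7 km.

419 km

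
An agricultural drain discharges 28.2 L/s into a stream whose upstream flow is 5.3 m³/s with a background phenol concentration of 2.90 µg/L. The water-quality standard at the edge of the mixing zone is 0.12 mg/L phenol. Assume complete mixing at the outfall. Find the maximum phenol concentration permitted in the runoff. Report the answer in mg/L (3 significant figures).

22.1 mg/L

28.2 L/s = 0.0282 m³/s.
2.90 µg/L = 0.0029 mg/L.
Mass balance: 0.12·5.328 = 0.0282·Cₑ + 5.3·0.0029.
Cₑ = (0.6394 − 0.01537) / 0.0282 = 22.13 mg/L.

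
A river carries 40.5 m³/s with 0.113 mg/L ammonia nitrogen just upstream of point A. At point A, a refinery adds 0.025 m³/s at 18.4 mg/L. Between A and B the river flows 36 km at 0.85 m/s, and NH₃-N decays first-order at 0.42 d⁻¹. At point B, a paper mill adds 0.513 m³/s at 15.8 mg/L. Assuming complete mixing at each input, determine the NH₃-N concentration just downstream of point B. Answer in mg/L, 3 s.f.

0.297 mg/L

After input A: C = (40.5·0.113 + 0.025·18.4) / 40.52 = 0.1243 mg/L.
Over the 36 km reach to input B (t = 4.235e+04 s = 0.4902 d), decay gives C = 0.1243·exp(−0.42·0.4902) = 0.1012 mg/L.
After input B: C = (40.52·0.1012 + 0.513·15.8) / 41.04 = 0.2974 mg/L.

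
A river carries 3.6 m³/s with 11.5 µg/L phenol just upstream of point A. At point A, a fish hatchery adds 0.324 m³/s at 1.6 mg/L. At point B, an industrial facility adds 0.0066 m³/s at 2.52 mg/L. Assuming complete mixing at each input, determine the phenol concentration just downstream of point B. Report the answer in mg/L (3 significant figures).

11.5 µg/L = 0.0115 mg/L.
After input A: C = (3.6·0.0115 + 0.324·1.6) / 3.924 = 0.1427 mg/L.
After input B: C = (3.924·0.1427 + 0.0066·2.52) / 3.931 = 0.1467 mg/L.

0.147 mg/L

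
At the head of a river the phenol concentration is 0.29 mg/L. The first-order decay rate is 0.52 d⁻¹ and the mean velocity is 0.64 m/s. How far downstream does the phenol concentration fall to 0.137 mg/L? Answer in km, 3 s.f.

79.7 km

From C = C₀·e^(−kt), t = ln(C₀/C)/k = ln(0.29/0.137)/0.52 = 0.7499/0.52 = 1.442 d.
Distance = v·t = 0.64 m/s × 1.246e+05 s = 7.974e+04 m = 79.74 km.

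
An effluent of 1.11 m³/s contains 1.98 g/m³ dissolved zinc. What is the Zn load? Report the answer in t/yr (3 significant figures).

69.4 t/yr

Mass flux = Q·C = 1.11 m³/s × 1.98 g/m³ = 2.198 g/s.
= 2.198 g/s × 31.56 = 69.36 t/yr.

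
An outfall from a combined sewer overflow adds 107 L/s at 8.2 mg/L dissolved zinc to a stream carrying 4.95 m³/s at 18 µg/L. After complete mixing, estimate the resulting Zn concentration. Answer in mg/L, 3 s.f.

0.191 mg/L

107 L/s = 0.107 m³/s.
18 µg/L = 0.018 mg/L.
Flow-weighted mixing gives C = (0.107·8.2 + 4.95·0.018) / (0.107 + 4.95) = 0.9665/5.057 = 0.1911 mg/L.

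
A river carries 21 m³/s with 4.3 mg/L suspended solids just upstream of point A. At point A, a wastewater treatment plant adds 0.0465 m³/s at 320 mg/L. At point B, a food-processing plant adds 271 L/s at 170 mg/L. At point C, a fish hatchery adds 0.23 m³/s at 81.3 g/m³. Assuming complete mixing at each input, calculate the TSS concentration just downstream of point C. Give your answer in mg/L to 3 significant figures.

After input A: C = (21·4.3 + 0.0465·320) / 21.05 = 4.998 mg/L.
271 L/s = 0.271 m³/s.
After input B: C = (21.05·4.998 + 0.271·170) / 21.32 = 7.095 mg/L.
After input C: C = (21.32·7.095 + 0.23·81.3) / 21.55 = 7.887 mg/L.

7.89 mg/L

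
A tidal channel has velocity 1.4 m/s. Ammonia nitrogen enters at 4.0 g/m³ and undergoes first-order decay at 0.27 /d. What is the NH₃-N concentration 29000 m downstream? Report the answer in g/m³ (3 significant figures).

Travel time t = 29000 m / 1.4 m/s = 2.9e+04/1.4 = 2.071e+04 s = 0.2397 d.
First-order decay: C = 4.0·exp(−0.27·0.2397) = 4.0·0.9373 = 3.749 g/m³.

3.75 g/m³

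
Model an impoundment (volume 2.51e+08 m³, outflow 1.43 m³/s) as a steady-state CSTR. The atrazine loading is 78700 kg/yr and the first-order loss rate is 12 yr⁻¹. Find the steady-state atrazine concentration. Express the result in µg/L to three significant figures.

25.7 µg/L

Outflow Q = 1.43 m³/s × 3.156e+07 s/yr = 4.513e+07 m³/yr.
Steady-state CSTR mass balance: W = Q·C + k·V·C, so C = W/(Q + kV).
Q + kV = 4.513e+07 + 12·2.51e+08 = 3.057e+09 m³/yr.
C = 78700/3.057e+09 = 2.574e-05 kg/m³ = 0.02574 mg/L = 25.74 µg/L.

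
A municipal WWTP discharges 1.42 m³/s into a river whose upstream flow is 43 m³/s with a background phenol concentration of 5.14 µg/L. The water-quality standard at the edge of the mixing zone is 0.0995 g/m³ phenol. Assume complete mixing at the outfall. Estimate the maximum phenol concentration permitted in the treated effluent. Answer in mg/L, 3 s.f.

2.96 mg/L

5.14 µg/L = 0.00514 mg/L.
Mass balance: 0.0995·44.42 = 1.42·Cₑ + 43·0.00514.
Cₑ = (4.42 − 0.221) / 1.42 = 2.957 mg/L.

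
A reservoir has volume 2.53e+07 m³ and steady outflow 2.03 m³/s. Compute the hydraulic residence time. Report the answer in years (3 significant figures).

0.395 yr

Q = 2.03 m³/s × 3.156e+07 s/yr = 6.406e+07 m³/yr.
Hydraulic residence time τ = V/Q = 2.53e+07/6.406e+07 = 0.3949 yr.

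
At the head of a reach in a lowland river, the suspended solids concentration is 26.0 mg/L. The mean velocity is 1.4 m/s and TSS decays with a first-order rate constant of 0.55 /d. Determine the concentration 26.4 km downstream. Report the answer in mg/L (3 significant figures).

23.1 mg/L

Travel time t = 26.4 km / 1.4 m/s = 2.64e+04/1.4 = 1.886e+04 s = 0.2183 d.
First-order decay: C = 26.0·exp(−0.55·0.2183) = 26.0·0.8869 = 23.06 mg/L.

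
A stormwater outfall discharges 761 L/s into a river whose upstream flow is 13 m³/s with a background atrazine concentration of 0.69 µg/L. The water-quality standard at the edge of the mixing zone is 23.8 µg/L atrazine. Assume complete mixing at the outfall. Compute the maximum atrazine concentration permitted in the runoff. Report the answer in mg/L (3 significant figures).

761 L/s = 0.761 m³/s.
0.69 µg/L = 0.00069 mg/L.
23.8 µg/L = 0.0238 mg/L.
Mass balance: 0.0238·13.76 = 0.761·Cₑ + 13·0.00069.
Cₑ = (0.3275 − 0.00897) / 0.761 = 0.4186 mg/L.

0.419 mg/L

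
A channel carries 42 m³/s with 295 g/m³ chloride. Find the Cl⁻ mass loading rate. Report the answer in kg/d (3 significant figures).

Mass flux = Q·C = 42 m³/s × 295 g/m³ = 1.239e+04 g/s.
= 1.239e+04 g/s × 86.4 = 1.07e+06 kg/d.

1.07e+06 kg/d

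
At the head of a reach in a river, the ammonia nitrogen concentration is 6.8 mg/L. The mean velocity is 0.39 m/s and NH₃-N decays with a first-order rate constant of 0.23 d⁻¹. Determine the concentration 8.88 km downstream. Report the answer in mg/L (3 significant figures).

Travel time t = 8.88 km / 0.39 m/s = 8880/0.39 = 2.277e+04 s = 0.2635 d.
First-order decay: C = 6.8·exp(−0.23·0.2635) = 6.8·0.9412 = 6.4 mg/L.

6.40 mg/L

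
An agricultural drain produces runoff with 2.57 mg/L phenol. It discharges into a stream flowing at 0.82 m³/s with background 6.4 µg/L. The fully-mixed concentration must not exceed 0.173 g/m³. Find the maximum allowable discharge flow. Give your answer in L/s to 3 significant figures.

6.4 µg/L = 0.0064 mg/L.
Mass balance at complete mixing: C_std·(Q_w + Q_r) = Q_w·C_e + Q_r·C_b.
Rearranging, Q_w = Q_r·(C_std − C_b)/(C_e − C_std) = 0.82·(0.173 − 0.0064) / (2.57 − 0.173) = 0.05699 m³/s.
= 56.99 L/s.

57.0 L/s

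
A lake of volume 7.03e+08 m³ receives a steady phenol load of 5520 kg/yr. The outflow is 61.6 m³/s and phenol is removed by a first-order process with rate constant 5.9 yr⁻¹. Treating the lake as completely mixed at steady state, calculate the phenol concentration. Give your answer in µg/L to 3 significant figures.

0.906 µg/L

Outflow Q = 61.6 m³/s × 3.156e+07 s/yr = 1.944e+09 m³/yr.
Steady-state CSTR mass balance: W = Q·C + k·V·C, so C = W/(Q + kV).
Q + kV = 1.944e+09 + 5.9·7.03e+08 = 6.092e+09 m³/yr.
C = 5520/6.092e+09 = 9.062e-07 kg/m³ = 0.0009062 mg/L = 0.9062 µg/L.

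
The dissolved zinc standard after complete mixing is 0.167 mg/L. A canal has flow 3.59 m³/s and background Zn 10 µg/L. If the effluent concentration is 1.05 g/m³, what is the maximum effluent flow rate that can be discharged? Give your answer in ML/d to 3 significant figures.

10 µg/L = 0.01 mg/L.
Mass balance at complete mixing: C_std·(Q_w + Q_r) = Q_w·C_e + Q_r·C_b.
Rearranging, Q_w = Q_r·(C_std − C_b)/(C_e − C_std) = 3.59·(0.167 − 0.01) / (1.05 − 0.167) = 0.6383 m³/s.
= 55.15 ML/d.

55.2 ML/d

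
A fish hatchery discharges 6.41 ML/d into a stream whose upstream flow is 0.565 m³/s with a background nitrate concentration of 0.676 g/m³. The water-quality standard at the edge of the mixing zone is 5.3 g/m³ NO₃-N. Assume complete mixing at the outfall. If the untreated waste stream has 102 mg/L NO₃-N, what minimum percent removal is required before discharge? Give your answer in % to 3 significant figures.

6.41 ML/d = 0.07419 m³/s.
Mass balance: 5.3·0.6392 = 0.07419·Cₑ + 0.565·0.676.
Cₑ = (3.388 − 0.3819) / 0.07419 = 40.51 mg/L.
Required removal = 1 − 40.51/102 = 60.28 %.

60.3 %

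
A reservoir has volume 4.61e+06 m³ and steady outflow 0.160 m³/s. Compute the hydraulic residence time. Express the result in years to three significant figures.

Q = 0.160 m³/s × 3.156e+07 s/yr = 5.049e+06 m³/yr.
Hydraulic residence time τ = V/Q = 4.61e+06/5.049e+06 = 0.913 yr.

0.913 yr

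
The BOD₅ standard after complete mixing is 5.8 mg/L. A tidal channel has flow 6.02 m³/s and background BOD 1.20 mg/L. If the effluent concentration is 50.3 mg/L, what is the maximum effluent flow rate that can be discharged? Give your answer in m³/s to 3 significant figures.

Mass balance at complete mixing: C_std·(Q_w + Q_r) = Q_w·C_e + Q_r·C_b.
Rearranging, Q_w = Q_r·(C_std − C_b)/(C_e − C_std) = 6.02·(5.8 − 1.2) / (50.3 − 5.8) = 0.6223 m³/s.

0.622 m³/s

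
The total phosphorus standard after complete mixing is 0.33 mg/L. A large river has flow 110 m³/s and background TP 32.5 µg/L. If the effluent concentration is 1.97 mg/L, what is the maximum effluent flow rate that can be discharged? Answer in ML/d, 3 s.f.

1720 ML/d

32.5 µg/L = 0.0325 mg/L.
Mass balance at complete mixing: C_std·(Q_w + Q_r) = Q_w·C_e + Q_r·C_b.
Rearranging, Q_w = Q_r·(C_std − C_b)/(C_e − C_std) = 110·(0.33 − 0.0325) / (1.97 − 0.33) = 19.95 m³/s.
= 1724 ML/d.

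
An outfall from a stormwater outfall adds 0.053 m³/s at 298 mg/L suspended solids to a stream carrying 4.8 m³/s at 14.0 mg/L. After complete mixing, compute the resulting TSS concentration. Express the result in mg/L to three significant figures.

17.1 mg/L

Conservation of mass across the mixing zone: C = (0.053·298 + 4.8·14) / (0.053 + 4.8) = 82.99/4.853 = 17.1 mg/L.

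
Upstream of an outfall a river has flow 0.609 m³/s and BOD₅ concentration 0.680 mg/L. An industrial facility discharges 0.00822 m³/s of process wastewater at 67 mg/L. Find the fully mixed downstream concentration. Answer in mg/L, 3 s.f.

Conservation of mass across the mixing zone: C = (0.00822·67 + 0.609·0.68) / (0.00822 + 0.609) = 0.9649/0.6172 = 1.563 mg/L.

1.56 mg/L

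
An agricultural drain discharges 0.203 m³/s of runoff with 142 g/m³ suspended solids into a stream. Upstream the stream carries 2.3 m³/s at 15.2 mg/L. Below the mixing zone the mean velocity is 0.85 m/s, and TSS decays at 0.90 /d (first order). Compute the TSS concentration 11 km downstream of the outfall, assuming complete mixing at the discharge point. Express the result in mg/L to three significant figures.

After complete mixing, C₀ = (0.203·142 + 2.3·15.2) / 2.503 = 25.48 mg/L.
Travel time t = 1.1e+04 m / 0.85 m/s = 1.294e+04 s = 0.1498 d.
C = 25.48·exp(−0.90·0.1498) = 25.48·0.8739 = 22.27 mg/L.

22.3 mg/L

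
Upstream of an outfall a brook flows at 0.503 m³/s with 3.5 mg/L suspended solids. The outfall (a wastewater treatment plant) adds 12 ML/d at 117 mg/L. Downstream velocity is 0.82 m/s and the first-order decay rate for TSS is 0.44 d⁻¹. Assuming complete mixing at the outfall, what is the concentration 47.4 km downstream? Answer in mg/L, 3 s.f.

20.9 mg/L

12 ML/d = 0.1389 m³/s.
After complete mixing, C₀ = (0.1389·117 + 0.503·3.5) / 0.6419 = 28.06 mg/L.
Travel time t = 4.74e+04 m / 0.82 m/s = 5.78e+04 s = 0.669 d.
C = 28.06·exp(−0.44·0.669) = 28.06·0.745 = 20.9 mg/L.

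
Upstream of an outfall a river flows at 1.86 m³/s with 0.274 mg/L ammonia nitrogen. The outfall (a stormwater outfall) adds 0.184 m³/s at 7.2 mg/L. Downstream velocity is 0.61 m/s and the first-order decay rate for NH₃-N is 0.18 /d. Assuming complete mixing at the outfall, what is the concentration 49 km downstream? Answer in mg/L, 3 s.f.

After complete mixing, C₀ = (0.184·7.2 + 1.86·0.274) / 2.044 = 0.8975 mg/L.
Travel time t = 4.9e+04 m / 0.61 m/s = 8.033e+04 s = 0.9297 d.
C = 0.8975·exp(−0.18·0.9297) = 0.8975·0.8459 = 0.7592 mg/L.

0.759 mg/L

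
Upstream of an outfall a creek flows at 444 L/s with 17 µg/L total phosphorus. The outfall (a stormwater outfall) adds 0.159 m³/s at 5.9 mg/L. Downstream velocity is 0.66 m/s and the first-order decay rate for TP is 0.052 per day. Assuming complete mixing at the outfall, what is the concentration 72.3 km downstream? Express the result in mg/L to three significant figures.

444 L/s = 0.444 m³/s.
17 µg/L = 0.017 mg/L.
After complete mixing, C₀ = (0.159·5.9 + 0.444·0.017) / 0.603 = 1.568 mg/L.
Travel time t = 7.23e+04 m / 0.66 m/s = 1.095e+05 s = 1.268 d.
C = 1.568·exp(−0.052·1.268) = 1.568·0.9362 = 1.468 mg/L.

1.47 mg/L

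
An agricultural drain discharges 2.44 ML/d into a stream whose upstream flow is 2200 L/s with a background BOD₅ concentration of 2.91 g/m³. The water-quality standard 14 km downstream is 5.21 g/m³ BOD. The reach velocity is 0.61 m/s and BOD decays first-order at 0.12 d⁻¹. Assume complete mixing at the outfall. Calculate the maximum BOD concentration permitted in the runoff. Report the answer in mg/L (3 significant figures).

2.44 ML/d = 0.02824 m³/s.
2200 L/s = 2.2 m³/s.
Travel time to the compliance point: t = 1.4e+04/0.61 = 2.295e+04 s = 0.2656 d; decay factor exp(−0.12·0.2656) = 0.9686.
So the concentration just after mixing may be at most 5.21/0.9686 = 5.379 mg/L.
Mass balance: 5.379·2.228 = 0.02824·Cₑ + 2.2·2.91.
Cₑ = (11.99 − 6.402) / 0.02824 = 197.7 mg/L.

198 mg/L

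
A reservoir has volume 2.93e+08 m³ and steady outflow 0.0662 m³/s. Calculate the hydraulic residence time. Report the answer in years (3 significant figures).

140 yr

Q = 0.0662 m³/s × 3.156e+07 s/yr = 2.089e+06 m³/yr.
Hydraulic residence time τ = V/Q = 2.93e+08/2.089e+06 = 140.3 yr.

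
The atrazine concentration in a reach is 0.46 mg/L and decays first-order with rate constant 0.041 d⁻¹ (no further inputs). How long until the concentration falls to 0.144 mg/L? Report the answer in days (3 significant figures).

t = ln(C₀/C)/k = ln(0.46/0.144)/0.041 = 1.161/0.041 = 28.33 d.

28.3 d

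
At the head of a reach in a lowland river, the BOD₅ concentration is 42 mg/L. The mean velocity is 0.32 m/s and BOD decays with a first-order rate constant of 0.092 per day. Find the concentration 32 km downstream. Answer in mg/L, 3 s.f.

37.8 mg/L

Travel time t = 32 km / 0.32 m/s = 3.2e+04/0.32 = 1e+05 s = 1.157 d.
First-order decay: C = 42·exp(−0.092·1.157) = 42·0.899 = 37.76 mg/L.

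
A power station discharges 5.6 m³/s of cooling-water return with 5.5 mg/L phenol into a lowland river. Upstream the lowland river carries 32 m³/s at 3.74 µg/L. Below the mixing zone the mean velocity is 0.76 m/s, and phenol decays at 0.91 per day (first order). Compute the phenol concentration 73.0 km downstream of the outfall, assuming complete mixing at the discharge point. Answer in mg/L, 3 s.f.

3.74 µg/L = 0.00374 mg/L.
After complete mixing, C₀ = (5.6·5.5 + 32·0.00374) / 37.6 = 0.8223 mg/L.
Travel time t = 7.3e+04 m / 0.76 m/s = 9.605e+04 s = 1.112 d.
C = 0.8223·exp(−0.91·1.112) = 0.8223·0.3636 = 0.299 mg/L.

0.299 mg/L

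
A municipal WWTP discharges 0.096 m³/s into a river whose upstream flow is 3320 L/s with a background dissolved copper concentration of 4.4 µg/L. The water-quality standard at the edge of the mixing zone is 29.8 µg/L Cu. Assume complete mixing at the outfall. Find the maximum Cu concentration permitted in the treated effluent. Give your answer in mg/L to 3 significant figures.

3320 L/s = 3.32 m³/s.
4.4 µg/L = 0.0044 mg/L.
29.8 µg/L = 0.0298 mg/L.
Mass balance: 0.0298·3.416 = 0.096·Cₑ + 3.32·0.0044.
Cₑ = (0.1018 − 0.01461) / 0.096 = 0.9082 mg/L.

0.908 mg/L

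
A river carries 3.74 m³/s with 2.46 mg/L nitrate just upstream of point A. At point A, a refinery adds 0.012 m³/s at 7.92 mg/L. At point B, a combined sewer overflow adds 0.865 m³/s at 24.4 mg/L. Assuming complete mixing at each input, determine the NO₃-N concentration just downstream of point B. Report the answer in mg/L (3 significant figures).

After input A: C = (3.74·2.46 + 0.012·7.92) / 3.752 = 2.477 mg/L.
After input B: C = (3.752·2.477 + 0.865·24.4) / 4.617 = 6.585 mg/L.

6.58 mg/L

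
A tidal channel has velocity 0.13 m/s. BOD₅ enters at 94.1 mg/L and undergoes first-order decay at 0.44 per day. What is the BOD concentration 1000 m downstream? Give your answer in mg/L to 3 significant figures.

Travel time t = 1000 m / 0.13 m/s = 1000/0.13 = 7692 s = 0.08903 d.
First-order decay: C = 94.1·exp(−0.44·0.08903) = 94.1·0.9616 = 90.49 mg/L.

90.5 mg/L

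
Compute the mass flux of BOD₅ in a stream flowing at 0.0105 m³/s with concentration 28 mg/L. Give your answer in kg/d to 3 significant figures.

25.4 kg/d

Mass flux = Q·C = 0.0105 m³/s × 28 g/m³ = 0.294 g/s.
= 0.294 g/s × 86.4 = 25.4 kg/d.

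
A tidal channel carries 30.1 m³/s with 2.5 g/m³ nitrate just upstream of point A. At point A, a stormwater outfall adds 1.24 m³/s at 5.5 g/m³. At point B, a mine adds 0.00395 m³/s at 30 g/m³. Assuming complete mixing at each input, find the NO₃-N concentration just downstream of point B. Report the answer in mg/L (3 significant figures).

2.62 mg/L

After input A: C = (30.1·2.5 + 1.24·5.5) / 31.34 = 2.619 mg/L.
After input B: C = (31.34·2.619 + 0.00395·30) / 31.34 = 2.622 mg/L.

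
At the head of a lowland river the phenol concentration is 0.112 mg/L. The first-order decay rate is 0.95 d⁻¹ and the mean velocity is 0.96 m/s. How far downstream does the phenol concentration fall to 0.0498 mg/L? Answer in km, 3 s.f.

70.8 km

From C = C₀·e^(−kt), t = ln(C₀/C)/k = ln(0.112/0.0498)/0.95 = 0.8105/0.95 = 0.8531 d.
Distance = v·t = 0.96 m/s × 7.371e+04 s = 7.076e+04 m = 70.76 km.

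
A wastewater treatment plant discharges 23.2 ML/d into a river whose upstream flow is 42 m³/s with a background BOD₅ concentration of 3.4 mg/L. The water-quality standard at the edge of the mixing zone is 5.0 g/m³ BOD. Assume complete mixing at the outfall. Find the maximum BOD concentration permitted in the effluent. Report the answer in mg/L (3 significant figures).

255 mg/L

23.2 ML/d = 0.2685 m³/s.
Mass balance: 5·42.27 = 0.2685·Cₑ + 42·3.4.
Cₑ = (211.3 − 142.8) / 0.2685 = 255.3 mg/L.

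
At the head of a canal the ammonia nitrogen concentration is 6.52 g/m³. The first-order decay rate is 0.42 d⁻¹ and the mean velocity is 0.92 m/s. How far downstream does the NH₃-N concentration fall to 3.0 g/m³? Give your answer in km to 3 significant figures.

147 km

From C = C₀·e^(−kt), t = ln(C₀/C)/k = ln(6.52/3.0)/0.42 = 0.7763/0.42 = 1.848 d.
Distance = v·t = 0.92 m/s × 1.597e+05 s = 1.469e+05 m = 146.9 km.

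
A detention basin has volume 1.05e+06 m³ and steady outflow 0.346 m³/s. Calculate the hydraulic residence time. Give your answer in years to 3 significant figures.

0.0962 yr

Q = 0.346 m³/s × 3.156e+07 s/yr = 1.092e+07 m³/yr.
Hydraulic residence time τ = V/Q = 1.05e+06/1.092e+07 = 0.09616 yr.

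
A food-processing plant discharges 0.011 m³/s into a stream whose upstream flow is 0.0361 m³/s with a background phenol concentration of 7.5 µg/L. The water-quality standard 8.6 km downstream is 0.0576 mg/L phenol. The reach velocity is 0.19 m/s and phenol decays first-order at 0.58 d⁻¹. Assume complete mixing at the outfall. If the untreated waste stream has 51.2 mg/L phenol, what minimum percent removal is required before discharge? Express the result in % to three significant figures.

99.4 %

7.5 µg/L = 0.0075 mg/L.
Travel time to the compliance point: t = 8600/0.19 = 4.526e+04 s = 0.5239 d; decay factor exp(−0.58·0.5239) = 0.738.
So the concentration just after mixing may be at most 0.0576/0.738 = 0.07805 mg/L.
Mass balance: 0.07805·0.0471 = 0.011·Cₑ + 0.0361·0.0075.
Cₑ = (0.003676 − 0.0002707) / 0.011 = 0.3096 mg/L.
Required removal = 1 − 0.3096/51.2 = 99.4 %.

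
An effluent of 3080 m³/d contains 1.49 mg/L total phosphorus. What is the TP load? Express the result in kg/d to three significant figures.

3080 m³/d = 0.03565 m³/s.
Mass flux = Q·C = 0.03565 m³/s × 1.49 g/m³ = 0.05312 g/s.
= 0.05312 g/s × 86.4 = 4.589 kg/d.

4.59 kg/d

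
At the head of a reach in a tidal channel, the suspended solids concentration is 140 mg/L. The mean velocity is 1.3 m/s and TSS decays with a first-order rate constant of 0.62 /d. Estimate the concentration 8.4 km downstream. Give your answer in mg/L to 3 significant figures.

Travel time t = 8.4 km / 1.3 m/s = 8400/1.3 = 6462 s = 0.07479 d.
First-order decay: C = 140·exp(−0.62·0.07479) = 140·0.9547 = 133.7 mg/L.

134 mg/L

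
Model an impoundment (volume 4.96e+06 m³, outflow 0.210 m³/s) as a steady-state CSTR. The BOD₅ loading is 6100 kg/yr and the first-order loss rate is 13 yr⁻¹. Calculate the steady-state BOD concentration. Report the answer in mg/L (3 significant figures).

0.0858 mg/L

Outflow Q = 0.210 m³/s × 3.156e+07 s/yr = 6.627e+06 m³/yr.
Steady-state CSTR mass balance: W = Q·C + k·V·C, so C = W/(Q + kV).
Q + kV = 6.627e+06 + 13·4.96e+06 = 7.111e+07 m³/yr.
C = 6100/7.111e+07 = 8.579e-05 kg/m³ = 0.08579 mg/L.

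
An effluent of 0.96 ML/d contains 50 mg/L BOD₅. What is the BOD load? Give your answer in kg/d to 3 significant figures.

48.0 kg/d

0.96 ML/d = 0.01111 m³/s.
Mass flux = Q·C = 0.01111 m³/s × 50 g/m³ = 0.5556 g/s.
= 0.5556 g/s × 86.4 = 48 kg/d.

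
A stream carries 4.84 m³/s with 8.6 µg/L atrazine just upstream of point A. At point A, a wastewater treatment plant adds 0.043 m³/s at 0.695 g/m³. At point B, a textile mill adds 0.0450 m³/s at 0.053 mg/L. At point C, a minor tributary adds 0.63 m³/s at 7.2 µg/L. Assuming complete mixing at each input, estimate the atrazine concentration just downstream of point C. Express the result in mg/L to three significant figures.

0.0141 mg/L

8.6 µg/L = 0.0086 mg/L.
After input A: C = (4.84·0.0086 + 0.043·0.695) / 4.883 = 0.01464 mg/L.
After input B: C = (4.883·0.01464 + 0.045·0.053) / 4.928 = 0.01499 mg/L.
7.2 µg/L = 0.0072 mg/L.
After input C: C = (4.928·0.01499 + 0.63·0.0072) / 5.558 = 0.01411 mg/L.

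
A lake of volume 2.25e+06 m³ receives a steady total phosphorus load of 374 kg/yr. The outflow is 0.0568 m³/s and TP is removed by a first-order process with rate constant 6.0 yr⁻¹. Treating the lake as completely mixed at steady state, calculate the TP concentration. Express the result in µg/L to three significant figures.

24.5 µg/L

Outflow Q = 0.0568 m³/s × 3.156e+07 s/yr = 1.792e+06 m³/yr.
Steady-state CSTR mass balance: W = Q·C + k·V·C, so C = W/(Q + kV).
Q + kV = 1.792e+06 + 6.0·2.25e+06 = 1.529e+07 m³/yr.
C = 374/1.529e+07 = 2.446e-05 kg/m³ = 0.02446 mg/L = 24.46 µg/L.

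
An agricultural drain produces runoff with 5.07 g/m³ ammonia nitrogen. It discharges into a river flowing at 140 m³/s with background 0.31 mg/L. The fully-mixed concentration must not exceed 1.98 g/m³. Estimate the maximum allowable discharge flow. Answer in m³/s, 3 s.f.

75.7 m³/s

Mass balance at complete mixing: C_std·(Q_w + Q_r) = Q_w·C_e + Q_r·C_b.
Rearranging, Q_w = Q_r·(C_std − C_b)/(C_e − C_std) = 140·(1.98 − 0.31) / (5.07 − 1.98) = 75.66 m³/s.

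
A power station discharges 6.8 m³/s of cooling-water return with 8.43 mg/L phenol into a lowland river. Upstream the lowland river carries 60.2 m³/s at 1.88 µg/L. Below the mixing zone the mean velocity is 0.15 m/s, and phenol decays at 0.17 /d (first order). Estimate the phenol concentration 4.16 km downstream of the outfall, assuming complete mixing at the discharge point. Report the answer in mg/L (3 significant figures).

1.88 µg/L = 0.00188 mg/L.
After complete mixing, C₀ = (6.8·8.43 + 60.2·0.00188) / 67 = 0.8573 mg/L.
Travel time t = 4160 m / 0.15 m/s = 2.773e+04 s = 0.321 d.
C = 0.8573·exp(−0.17·0.321) = 0.8573·0.9469 = 0.8117 mg/L.

0.812 mg/L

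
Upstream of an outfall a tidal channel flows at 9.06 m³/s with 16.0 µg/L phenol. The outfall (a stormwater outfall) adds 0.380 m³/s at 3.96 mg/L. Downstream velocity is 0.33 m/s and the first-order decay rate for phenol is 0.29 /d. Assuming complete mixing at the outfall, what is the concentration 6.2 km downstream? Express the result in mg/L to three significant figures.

16.0 µg/L = 0.016 mg/L.
After complete mixing, C₀ = (0.38·3.96 + 9.06·0.016) / 9.44 = 0.1748 mg/L.
Travel time t = 6200 m / 0.33 m/s = 1.879e+04 s = 0.2175 d.
C = 0.1748·exp(−0.29·0.2175) = 0.1748·0.9389 = 0.1641 mg/L.

0.164 mg/L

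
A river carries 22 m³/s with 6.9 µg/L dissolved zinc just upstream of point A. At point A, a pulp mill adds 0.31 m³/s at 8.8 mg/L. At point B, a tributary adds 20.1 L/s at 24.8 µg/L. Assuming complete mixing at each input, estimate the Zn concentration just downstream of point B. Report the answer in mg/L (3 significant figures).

0.129 mg/L

6.9 µg/L = 0.0069 mg/L.
After input A: C = (22·0.0069 + 0.31·8.8) / 22.31 = 0.1291 mg/L.
20.1 L/s = 0.0201 m³/s.
24.8 µg/L = 0.0248 mg/L.
After input B: C = (22.31·0.1291 + 0.0201·0.0248) / 22.33 = 0.129 mg/L.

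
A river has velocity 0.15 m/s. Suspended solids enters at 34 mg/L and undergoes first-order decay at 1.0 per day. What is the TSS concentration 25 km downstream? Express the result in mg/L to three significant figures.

Travel time t = 25 km / 0.15 m/s = 2.5e+04/0.15 = 1.667e+05 s = 1.929 d.
First-order decay: C = 34·exp(−1.0·1.929) = 34·0.1453 = 4.94 mg/L.

4.94 mg/L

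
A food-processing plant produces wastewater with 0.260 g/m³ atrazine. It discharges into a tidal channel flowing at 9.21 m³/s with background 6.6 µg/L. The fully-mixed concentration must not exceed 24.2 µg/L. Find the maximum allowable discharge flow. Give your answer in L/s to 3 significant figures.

6.6 µg/L = 0.0066 mg/L.
24.2 µg/L = 0.0242 mg/L.
Mass balance at complete mixing: C_std·(Q_w + Q_r) = Q_w·C_e + Q_r·C_b.
Rearranging, Q_w = Q_r·(C_std − C_b)/(C_e − C_std) = 9.21·(0.0242 − 0.0066) / (0.26 − 0.0242) = 0.6874 m³/s.
= 687.4 L/s.

687 L/s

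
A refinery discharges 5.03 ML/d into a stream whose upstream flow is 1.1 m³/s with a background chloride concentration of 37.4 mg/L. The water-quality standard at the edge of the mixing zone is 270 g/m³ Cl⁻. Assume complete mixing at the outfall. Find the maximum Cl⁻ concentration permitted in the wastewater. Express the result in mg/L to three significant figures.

5.03 ML/d = 0.05822 m³/s.
Mass balance: 270·1.158 = 0.05822·Cₑ + 1.1·37.4.
Cₑ = (312.7 − 41.14) / 0.05822 = 4665 mg/L.

4660 mg/L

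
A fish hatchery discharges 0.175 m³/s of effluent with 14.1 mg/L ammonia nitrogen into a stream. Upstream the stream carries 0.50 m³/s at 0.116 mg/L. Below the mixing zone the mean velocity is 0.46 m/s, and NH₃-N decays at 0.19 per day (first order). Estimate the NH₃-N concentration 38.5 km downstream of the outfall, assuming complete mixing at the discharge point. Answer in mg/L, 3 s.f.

After complete mixing, C₀ = (0.175·14.1 + 0.5·0.116) / 0.675 = 3.741 mg/L.
Travel time t = 3.85e+04 m / 0.46 m/s = 8.37e+04 s = 0.9687 d.
C = 3.741·exp(−0.19·0.9687) = 3.741·0.8319 = 3.113 mg/L.

3.11 mg/L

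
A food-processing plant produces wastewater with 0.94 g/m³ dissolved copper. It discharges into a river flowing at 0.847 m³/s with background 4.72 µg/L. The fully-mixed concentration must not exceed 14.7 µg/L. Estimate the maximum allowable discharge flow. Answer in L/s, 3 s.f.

9.14 L/s

4.72 µg/L = 0.00472 mg/L.
14.7 µg/L = 0.0147 mg/L.
Mass balance at complete mixing: C_std·(Q_w + Q_r) = Q_w·C_e + Q_r·C_b.
Rearranging, Q_w = Q_r·(C_std − C_b)/(C_e − C_std) = 0.847·(0.0147 − 0.00472) / (0.94 − 0.0147) = 0.009135 m³/s.
= 9.135 L/s.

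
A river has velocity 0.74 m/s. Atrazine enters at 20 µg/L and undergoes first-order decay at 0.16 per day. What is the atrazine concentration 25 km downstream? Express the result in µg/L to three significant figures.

18.8 µg/L

Travel time t = 25 km / 0.74 m/s = 2.5e+04/0.74 = 3.378e+04 s = 0.391 d.
First-order decay: C = 20·exp(−0.16·0.391) = 20·0.9394 = 18.79 µg/L.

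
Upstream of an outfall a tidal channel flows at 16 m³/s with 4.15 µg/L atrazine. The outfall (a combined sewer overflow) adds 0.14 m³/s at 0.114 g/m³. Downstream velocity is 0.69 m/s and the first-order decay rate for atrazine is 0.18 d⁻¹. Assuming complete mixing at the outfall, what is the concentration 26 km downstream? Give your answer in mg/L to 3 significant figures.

4.15 µg/L = 0.00415 mg/L.
After complete mixing, C₀ = (0.14·0.114 + 16·0.00415) / 16.14 = 0.005103 mg/L.
Travel time t = 2.6e+04 m / 0.69 m/s = 3.768e+04 s = 0.4361 d.
C = 0.005103·exp(−0.18·0.4361) = 0.005103·0.9245 = 0.004718 mg/L.

0.00472 mg/L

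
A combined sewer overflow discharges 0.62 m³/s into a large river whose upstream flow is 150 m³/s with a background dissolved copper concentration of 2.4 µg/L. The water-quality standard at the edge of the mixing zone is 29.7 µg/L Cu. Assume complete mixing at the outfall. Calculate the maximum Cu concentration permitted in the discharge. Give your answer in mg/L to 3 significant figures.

6.63 mg/L

2.4 µg/L = 0.0024 mg/L.
29.7 µg/L = 0.0297 mg/L.
Mass balance: 0.0297·150.6 = 0.62·Cₑ + 150·0.0024.
Cₑ = (4.473 − 0.36) / 0.62 = 6.635 mg/L.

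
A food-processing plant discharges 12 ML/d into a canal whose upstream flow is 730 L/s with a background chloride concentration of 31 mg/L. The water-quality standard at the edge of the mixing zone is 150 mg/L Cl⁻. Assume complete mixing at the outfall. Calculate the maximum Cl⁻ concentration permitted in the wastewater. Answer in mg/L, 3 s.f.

12 ML/d = 0.1389 m³/s.
730 L/s = 0.73 m³/s.
Mass balance: 150·0.8689 = 0.1389·Cₑ + 0.73·31.
Cₑ = (130.3 − 22.63) / 0.1389 = 775.5 mg/L.

775 mg/L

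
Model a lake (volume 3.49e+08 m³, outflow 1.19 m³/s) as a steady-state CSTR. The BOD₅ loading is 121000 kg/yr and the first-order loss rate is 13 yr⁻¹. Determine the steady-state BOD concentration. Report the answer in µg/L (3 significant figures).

Outflow Q = 1.19 m³/s × 3.156e+07 s/yr = 3.755e+07 m³/yr.
Steady-state CSTR mass balance: W = Q·C + k·V·C, so C = W/(Q + kV).
Q + kV = 3.755e+07 + 13·3.49e+08 = 4.575e+09 m³/yr.
C = 121000/4.575e+09 = 2.645e-05 kg/m³ = 0.02645 mg/L = 26.45 µg/L.

26.5 µg/L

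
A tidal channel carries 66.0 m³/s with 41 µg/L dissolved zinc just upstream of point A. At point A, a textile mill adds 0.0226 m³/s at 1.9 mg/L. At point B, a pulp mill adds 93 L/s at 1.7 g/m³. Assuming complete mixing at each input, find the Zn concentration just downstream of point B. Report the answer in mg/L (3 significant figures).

41 µg/L = 0.041 mg/L.
After input A: C = (66·0.041 + 0.0226·1.9) / 66.02 = 0.04164 mg/L.
93 L/s = 0.093 m³/s.
After input B: C = (66.02·0.04164 + 0.093·1.7) / 66.12 = 0.04397 mg/L.

0.0440 mg/L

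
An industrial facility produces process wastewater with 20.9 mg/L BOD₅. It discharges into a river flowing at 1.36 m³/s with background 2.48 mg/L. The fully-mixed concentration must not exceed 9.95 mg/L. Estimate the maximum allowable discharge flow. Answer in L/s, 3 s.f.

928 L/s

Mass balance at complete mixing: C_std·(Q_w + Q_r) = Q_w·C_e + Q_r·C_b.
Rearranging, Q_w = Q_r·(C_std − C_b)/(C_e − C_std) = 1.36·(9.95 − 2.48) / (20.9 − 9.95) = 0.9278 m³/s.
= 927.8 L/s.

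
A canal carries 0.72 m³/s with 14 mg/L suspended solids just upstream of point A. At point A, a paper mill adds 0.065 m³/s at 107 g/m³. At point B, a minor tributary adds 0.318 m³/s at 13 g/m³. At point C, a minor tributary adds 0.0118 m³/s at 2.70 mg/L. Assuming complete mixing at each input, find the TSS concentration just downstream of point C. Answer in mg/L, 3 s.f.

After input A: C = (0.72·14 + 0.065·107) / 0.785 = 21.7 mg/L.
After input B: C = (0.785·21.7 + 0.318·13) / 1.103 = 19.19 mg/L.
After input C: C = (1.103·19.19 + 0.0118·2.7) / 1.115 = 19.02 mg/L.

19.0 mg/L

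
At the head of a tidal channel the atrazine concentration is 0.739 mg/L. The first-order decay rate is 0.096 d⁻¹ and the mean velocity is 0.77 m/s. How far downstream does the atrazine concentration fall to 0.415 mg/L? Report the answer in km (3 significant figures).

From C = C₀·e^(−kt), t = ln(C₀/C)/k = ln(0.739/0.415)/0.096 = 0.577/0.096 = 6.011 d.
Distance = v·t = 0.77 m/s × 5.193e+05 s = 3.999e+05 m = 399.9 km.

400 km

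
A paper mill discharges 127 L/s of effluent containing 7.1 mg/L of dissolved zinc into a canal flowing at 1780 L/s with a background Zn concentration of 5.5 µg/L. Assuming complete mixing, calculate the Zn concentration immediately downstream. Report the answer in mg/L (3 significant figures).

127 L/s = 0.127 m³/s.
1780 L/s = 1.78 m³/s.
5.5 µg/L = 0.0055 mg/L.
Conservation of mass across the mixing zone: C = (0.127·7.1 + 1.78·0.0055) / (0.127 + 1.78) = 0.9115/1.907 = 0.478 mg/L.

0.478 mg/L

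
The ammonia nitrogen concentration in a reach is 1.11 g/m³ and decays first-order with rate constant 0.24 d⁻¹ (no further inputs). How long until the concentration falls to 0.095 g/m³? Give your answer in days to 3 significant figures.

t = ln(C₀/C)/k = ln(1.11/0.095)/0.24 = 2.458/0.24 = 10.24 d.

10.2 d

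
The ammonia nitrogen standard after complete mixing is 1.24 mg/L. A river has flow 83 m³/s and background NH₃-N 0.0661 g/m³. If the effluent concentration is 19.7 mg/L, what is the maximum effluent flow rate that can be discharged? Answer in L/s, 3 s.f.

5280 L/s

Mass balance at complete mixing: C_std·(Q_w + Q_r) = Q_w·C_e + Q_r·C_b.
Rearranging, Q_w = Q_r·(C_std − C_b)/(C_e − C_std) = 83·(1.24 − 0.0661) / (19.7 − 1.24) = 5.278 m³/s.
= 5278 L/s.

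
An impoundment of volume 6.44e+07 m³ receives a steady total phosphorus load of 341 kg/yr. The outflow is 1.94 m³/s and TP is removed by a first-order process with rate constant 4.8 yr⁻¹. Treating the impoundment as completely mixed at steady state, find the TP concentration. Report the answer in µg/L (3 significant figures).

0.921 µg/L

Outflow Q = 1.94 m³/s × 3.156e+07 s/yr = 6.122e+07 m³/yr.
Steady-state CSTR mass balance: W = Q·C + k·V·C, so C = W/(Q + kV).
Q + kV = 6.122e+07 + 4.8·6.44e+07 = 3.703e+08 m³/yr.
C = 341/3.703e+08 = 9.208e-07 kg/m³ = 0.0009208 mg/L = 0.9208 µg/L.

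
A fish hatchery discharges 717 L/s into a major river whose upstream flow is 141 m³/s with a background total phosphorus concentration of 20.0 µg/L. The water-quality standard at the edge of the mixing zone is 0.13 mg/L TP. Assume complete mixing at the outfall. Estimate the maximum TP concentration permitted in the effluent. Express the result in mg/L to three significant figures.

21.8 mg/L

717 L/s = 0.717 m³/s.
20.0 µg/L = 0.02 mg/L.
Mass balance: 0.13·141.7 = 0.717·Cₑ + 141·0.02.
Cₑ = (18.42 − 2.82) / 0.717 = 21.76 mg/L.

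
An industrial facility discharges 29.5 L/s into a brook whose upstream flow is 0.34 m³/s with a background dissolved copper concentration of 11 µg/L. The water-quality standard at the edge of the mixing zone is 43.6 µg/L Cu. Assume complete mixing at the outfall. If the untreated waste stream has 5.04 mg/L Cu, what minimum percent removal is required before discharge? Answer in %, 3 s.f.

91.7 %

29.5 L/s = 0.0295 m³/s.
11 µg/L = 0.011 mg/L.
43.6 µg/L = 0.0436 mg/L.
Mass balance: 0.0436·0.3695 = 0.0295·Cₑ + 0.34·0.011.
Cₑ = (0.01611 − 0.00374) / 0.0295 = 0.4193 mg/L.
Required removal = 1 − 0.4193/5.04 = 91.68 %.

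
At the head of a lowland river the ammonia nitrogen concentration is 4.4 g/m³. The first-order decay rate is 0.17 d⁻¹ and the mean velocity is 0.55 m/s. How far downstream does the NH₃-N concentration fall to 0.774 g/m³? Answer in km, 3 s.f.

From C = C₀·e^(−kt), t = ln(C₀/C)/k = ln(4.4/0.774)/0.17 = 1.738/0.17 = 10.22 d.
Distance = v·t = 0.55 m/s × 8.832e+05 s = 4.858e+05 m = 485.8 km.

486 km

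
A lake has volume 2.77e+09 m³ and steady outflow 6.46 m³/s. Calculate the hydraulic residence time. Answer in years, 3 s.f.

Q = 6.46 m³/s × 3.156e+07 s/yr = 2.039e+08 m³/yr.
Hydraulic residence time τ = V/Q = 2.77e+09/2.039e+08 = 13.59 yr.

13.6 yr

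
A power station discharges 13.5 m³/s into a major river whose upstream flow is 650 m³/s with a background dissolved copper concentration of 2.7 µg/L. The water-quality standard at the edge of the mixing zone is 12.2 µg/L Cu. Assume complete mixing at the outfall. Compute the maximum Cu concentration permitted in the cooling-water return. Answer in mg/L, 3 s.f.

0.470 mg/L

2.7 µg/L = 0.0027 mg/L.
12.2 µg/L = 0.0122 mg/L.
Mass balance: 0.0122·663.5 = 13.5·Cₑ + 650·0.0027.
Cₑ = (8.095 − 1.755) / 13.5 = 0.4696 mg/L.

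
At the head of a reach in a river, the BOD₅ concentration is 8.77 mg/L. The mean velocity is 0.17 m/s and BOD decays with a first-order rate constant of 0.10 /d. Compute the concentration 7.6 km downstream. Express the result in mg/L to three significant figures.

8.33 mg/L

Travel time t = 7.6 km / 0.17 m/s = 7600/0.17 = 4.471e+04 s = 0.5174 d.
First-order decay: C = 8.77·exp(−0.10·0.5174) = 8.77·0.9496 = 8.328 mg/L.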